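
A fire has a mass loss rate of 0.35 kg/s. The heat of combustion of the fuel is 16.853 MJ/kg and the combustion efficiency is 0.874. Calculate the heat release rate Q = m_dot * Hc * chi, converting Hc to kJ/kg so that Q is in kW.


Hc = 16.853 MJ/kg = 16.853 * 1000 kJ/kg = 16853 kJ/kg
Q = 0.35 kg/s * 16853 kJ/kg * 0.874 = 5155.3 kW

5155.3 kW


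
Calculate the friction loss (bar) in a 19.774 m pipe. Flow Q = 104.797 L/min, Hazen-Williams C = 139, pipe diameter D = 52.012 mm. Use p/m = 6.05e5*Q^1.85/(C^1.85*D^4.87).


Q^1.85 = 5465.7
C^1.85 = 9216.7
D^4.87 = 2.2773e+08
p/m = 0.0015754 bar/m
p_total = 0.0015754 * 19.774 = 0.031153 bar

0.031153 bar


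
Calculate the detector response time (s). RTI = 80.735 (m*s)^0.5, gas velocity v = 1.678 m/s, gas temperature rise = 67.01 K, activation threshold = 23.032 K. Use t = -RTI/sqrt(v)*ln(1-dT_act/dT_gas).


dT_act/dT_gas = 0.34371
ln(1 - 0.34371) = -0.42115
t = -80.735 / sqrt(1.678) * -0.42115 = 26.249 s

26.249 s


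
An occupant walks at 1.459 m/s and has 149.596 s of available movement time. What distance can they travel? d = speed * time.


d = 1.459 * 149.596 = 218.26 m

218.26 m


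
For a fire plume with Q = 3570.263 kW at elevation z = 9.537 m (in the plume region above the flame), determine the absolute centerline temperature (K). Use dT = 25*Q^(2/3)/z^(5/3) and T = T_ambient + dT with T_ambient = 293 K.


Q^(2/3) = 233.60
z^(5/3) = 42.890
dT = 25 * 233.60 / 42.890 = 136.16 K
T = 293 + 136.16 = 429.16 K

429.16 K


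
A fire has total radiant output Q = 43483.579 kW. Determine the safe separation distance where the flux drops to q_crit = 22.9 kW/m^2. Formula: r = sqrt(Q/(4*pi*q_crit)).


4*pi*q_crit = 287.77
Q/(4*pi*q_crit) = 151.11
r = sqrt(151.11) = 12.292 m

12.292 m


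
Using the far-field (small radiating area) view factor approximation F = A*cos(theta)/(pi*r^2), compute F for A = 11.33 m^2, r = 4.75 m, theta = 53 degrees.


cos(53 deg) = 0.60182
pi*r^2 = 70.882
F = 11.33 * 0.60182 / 70.882 = 0.096196

0.096196


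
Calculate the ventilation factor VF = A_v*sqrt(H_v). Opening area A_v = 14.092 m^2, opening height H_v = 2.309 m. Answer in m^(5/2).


sqrt(H_v) = 1.5195
VF = 14.092 * 1.5195 = 21.413 m^(5/2)

21.413 m^(5/2)


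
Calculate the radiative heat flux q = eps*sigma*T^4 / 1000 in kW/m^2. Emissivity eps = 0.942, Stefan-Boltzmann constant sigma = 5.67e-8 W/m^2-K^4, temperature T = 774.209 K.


T^4 = 3.5928e+11
q = 0.942 * 5.67e-8 * 3.5928e+11 / 1000 = 19.190 kW/m^2

19.190 kW/m^2


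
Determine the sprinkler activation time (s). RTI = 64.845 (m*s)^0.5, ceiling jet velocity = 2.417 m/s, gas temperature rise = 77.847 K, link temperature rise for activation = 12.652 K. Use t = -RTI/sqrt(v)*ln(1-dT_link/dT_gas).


dT_link/dT_gas = 0.16252
ln(1 - 0.16252) = -0.17736
t = -64.845 / sqrt(2.417) * -0.17736 = 7.3978 s

7.3978 s


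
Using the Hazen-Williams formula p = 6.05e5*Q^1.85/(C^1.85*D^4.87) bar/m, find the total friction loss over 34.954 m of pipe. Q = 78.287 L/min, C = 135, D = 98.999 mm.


Q^1.85 = 3186.6
C^1.85 = 8732.1
D^4.87 = 5.2327e+09
p/m = 4.2193e-05 bar/m
p_total = 4.2193e-05 * 34.954 = 0.0014748 bar

0.0014748 bar


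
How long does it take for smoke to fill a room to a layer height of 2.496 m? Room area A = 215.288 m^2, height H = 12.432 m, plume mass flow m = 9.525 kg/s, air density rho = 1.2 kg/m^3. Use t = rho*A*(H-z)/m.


H - z = 9.936 m
t = 1.2 * 215.288 * 9.936 / 9.525 = 269.49 s

269.49 s


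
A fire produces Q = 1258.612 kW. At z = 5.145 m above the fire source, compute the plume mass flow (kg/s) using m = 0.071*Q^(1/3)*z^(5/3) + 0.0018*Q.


Q^(1/3) = 10.797
z^(5/3) = 15.334
First term = 0.071 * 10.797 * 15.334 = 11.754
Second term = 0.0018 * 1258.612 = 2.2655
m = 14.020 kg/s

14.020 kg/s


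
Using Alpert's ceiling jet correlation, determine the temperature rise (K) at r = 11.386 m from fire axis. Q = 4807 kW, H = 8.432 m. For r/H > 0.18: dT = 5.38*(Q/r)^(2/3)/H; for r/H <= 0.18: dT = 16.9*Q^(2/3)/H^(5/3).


r/H = 11.386 / 8.432 = 1.3503
r/H > 0.18, so dT = 5.38*(Q/r)^(2/3)/H
Q/r = 422.19
(Q/r)^(2/3) = 56.278
dT = 5.38 * 56.278 / 8.432 = 35.908 K

35.908 K


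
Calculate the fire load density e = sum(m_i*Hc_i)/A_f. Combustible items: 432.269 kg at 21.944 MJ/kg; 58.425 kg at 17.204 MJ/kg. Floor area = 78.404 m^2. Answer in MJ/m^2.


Total energy = 432.269*21.944 + 58.425*17.204
= 9485.711 + 1005.144
= 10490.85 MJ
e = 10490.85 / 78.404 = 133.81 MJ/m^2

133.81 MJ/m^2


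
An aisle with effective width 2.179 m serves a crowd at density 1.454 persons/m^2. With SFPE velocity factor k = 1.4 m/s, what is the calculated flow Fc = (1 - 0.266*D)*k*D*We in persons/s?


1 - 0.266*D = 1 - 0.266*1.454 = 0.61324
Fs = 0.61324 * 1.4 * 1.454 = 1.2483 persons/(s*m)
Fc = 1.2483 * 2.179 = 2.7201 persons/s

2.7201 persons/s


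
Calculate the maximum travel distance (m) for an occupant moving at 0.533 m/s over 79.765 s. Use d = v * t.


d = 0.533 * 79.765 = 42.515 m

42.515 m


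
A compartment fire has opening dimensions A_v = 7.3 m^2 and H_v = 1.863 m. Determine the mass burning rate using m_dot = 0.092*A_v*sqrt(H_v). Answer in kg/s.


sqrt(H_v) = 1.3649
m_dot = 0.092 * 7.3 * 1.3649 = 0.91668 kg/s

0.91668 kg/s


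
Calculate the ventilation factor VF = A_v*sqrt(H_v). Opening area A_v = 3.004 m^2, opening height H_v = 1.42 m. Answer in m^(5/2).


sqrt(H_v) = 1.1916
VF = 3.004 * 1.1916 = 3.5797 m^(5/2)

3.5797 m^(5/2)


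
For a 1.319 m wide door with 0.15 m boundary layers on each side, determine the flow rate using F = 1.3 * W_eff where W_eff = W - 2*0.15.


W_eff = 1.319 - 0.30 = 1.019 m
F = 1.3 * 1.019 = 1.3247 persons/s

1.3247 persons/s


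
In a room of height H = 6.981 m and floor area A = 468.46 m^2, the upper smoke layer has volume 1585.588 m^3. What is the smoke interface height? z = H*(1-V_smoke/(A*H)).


V/(A*H) = 0.48484
1 - 0.48484 = 0.51516
z = 6.981 * 0.51516 = 3.5963 m

3.5963 m


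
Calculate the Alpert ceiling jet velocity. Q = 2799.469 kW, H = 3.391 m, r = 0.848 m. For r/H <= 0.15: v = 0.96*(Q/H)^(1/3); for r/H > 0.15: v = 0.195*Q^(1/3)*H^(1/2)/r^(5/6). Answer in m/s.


r/H = 0.848 / 3.391 = 0.25007
r/H > 0.15, so v = 0.195*Q^(1/3)*H^(1/2)/r^(5/6)
Q^(1/3) = 14.094
H^(1/2) = 1.8415
r^(5/6) = 0.87163
v = 0.195 * 14.094 * 1.8415 / 0.87163 = 5.8062 m/s

5.8062 m/s


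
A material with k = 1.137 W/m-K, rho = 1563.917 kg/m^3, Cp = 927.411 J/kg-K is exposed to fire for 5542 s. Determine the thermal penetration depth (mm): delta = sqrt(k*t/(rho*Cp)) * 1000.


alpha = 1.137 / (1563.917 * 927.411) = 7.8393e-07 m^2/s
alpha * t = 0.0043445
delta = sqrt(0.0043445) * 1000 = 65.913 mm

65.913 mm


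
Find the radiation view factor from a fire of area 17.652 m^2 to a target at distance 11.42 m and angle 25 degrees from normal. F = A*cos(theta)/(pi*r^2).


cos(25 deg) = 0.90631
pi*r^2 = 409.72
F = 17.652 * 0.90631 / 409.72 = 0.039047

0.039047


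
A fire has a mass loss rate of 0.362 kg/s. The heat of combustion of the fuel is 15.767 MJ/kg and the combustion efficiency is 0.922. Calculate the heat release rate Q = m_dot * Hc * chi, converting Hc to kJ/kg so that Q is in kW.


Hc = 15.767 MJ/kg = 15.767 * 1000 kJ/kg = 15767 kJ/kg
Q = 0.362 kg/s * 15767 kJ/kg * 0.922 = 5262.5 kW

5262.5 kW


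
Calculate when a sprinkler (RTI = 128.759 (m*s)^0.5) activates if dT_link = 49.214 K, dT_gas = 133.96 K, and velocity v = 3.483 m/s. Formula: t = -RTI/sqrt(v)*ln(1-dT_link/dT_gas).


dT_link/dT_gas = 0.36738
ln(1 - 0.36738) = -0.45788
t = -128.759 / sqrt(3.483) * -0.45788 = 31.590 s

31.590 s


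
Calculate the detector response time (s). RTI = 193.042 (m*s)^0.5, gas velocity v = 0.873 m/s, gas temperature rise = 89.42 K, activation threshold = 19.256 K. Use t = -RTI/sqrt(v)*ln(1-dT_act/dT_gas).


dT_act/dT_gas = 0.21534
ln(1 - 0.21534) = -0.24251
t = -193.042 / sqrt(0.873) * -0.24251 = 50.104 s

50.104 s


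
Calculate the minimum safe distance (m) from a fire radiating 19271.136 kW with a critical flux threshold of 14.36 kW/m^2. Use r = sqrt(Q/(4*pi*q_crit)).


4*pi*q_crit = 180.45
Q/(4*pi*q_crit) = 106.79
r = sqrt(106.79) = 10.334 m

10.334 m


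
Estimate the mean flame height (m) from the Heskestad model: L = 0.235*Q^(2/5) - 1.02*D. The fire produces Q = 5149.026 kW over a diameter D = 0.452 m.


Q^(2/5) = 30.527
0.235 * Q^(2/5) = 7.1739
1.02 * D = 0.46104
L = 6.7129 m

6.7129 m


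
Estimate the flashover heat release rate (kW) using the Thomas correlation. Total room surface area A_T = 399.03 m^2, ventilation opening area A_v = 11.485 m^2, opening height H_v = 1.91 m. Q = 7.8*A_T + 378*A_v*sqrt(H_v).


7.8*A_T = 3112.434
sqrt(H_v) = 1.3820
378*A_v*sqrt(H_v) = 5999.8
Q = 3112.434 + 5999.8 = 9112.3 kW

9112.3 kW


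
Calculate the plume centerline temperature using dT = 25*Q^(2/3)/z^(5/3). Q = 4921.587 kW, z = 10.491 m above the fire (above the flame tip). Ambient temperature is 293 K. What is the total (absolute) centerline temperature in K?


Q^(2/3) = 289.34
z^(5/3) = 50.276
dT = 25 * 289.34 / 50.276 = 143.87 K
T = 293 + 143.87 = 436.87 K

436.87 K


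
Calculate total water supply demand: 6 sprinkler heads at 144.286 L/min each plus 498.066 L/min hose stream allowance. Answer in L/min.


Sprinkler demand = 6 * 144.286 = 865.716 L/min
Total = 865.716 + 498.066 = 1363.782 L/min

1363.782 L/min


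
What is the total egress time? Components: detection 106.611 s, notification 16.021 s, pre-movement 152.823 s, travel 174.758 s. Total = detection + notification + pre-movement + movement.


Total = 106.611 + 16.021 + 152.823 + 174.758 = 450.213 s

450.213 s


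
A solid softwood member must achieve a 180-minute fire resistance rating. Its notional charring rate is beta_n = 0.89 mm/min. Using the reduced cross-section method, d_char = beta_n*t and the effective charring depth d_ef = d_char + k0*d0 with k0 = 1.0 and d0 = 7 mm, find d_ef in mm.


d_char = 0.89 * 180 = 160.2 mm
d_ef = 160.2 + 1.0*7 = 167.2 mm

167.2 mm


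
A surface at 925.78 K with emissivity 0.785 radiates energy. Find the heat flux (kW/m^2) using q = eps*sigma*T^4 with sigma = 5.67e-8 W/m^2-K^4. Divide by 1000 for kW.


T^4 = 7.3457e+11
q = 0.785 * 5.67e-8 * 7.3457e+11 / 1000 = 32.695 kW/m^2

32.695 kW/m^2


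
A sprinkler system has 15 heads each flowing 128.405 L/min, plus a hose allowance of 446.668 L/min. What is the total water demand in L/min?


Sprinkler demand = 15 * 128.405 = 1926.075 L/min
Total = 1926.075 + 446.668 = 2372.743 L/min

2372.743 L/min


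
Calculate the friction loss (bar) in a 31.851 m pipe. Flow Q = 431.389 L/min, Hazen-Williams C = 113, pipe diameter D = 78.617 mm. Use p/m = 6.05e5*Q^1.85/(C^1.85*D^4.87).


Q^1.85 = 74904
C^1.85 = 6283.4
D^4.87 = 1.7028e+09
p/m = 0.0042355 bar/m
p_total = 0.0042355 * 31.851 = 0.13490 bar

0.13490 bar


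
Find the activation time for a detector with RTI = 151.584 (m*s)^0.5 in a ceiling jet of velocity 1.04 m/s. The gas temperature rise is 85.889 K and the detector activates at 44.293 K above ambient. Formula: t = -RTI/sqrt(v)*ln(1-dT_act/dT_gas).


dT_act/dT_gas = 0.51570
ln(1 - 0.51570) = -0.72505
t = -151.584 / sqrt(1.04) * -0.72505 = 107.77 s

107.77 s


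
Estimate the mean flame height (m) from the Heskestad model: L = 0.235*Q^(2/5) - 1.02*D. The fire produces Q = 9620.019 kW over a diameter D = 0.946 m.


Q^(2/5) = 39.199
0.235 * Q^(2/5) = 9.2117
1.02 * D = 0.96492
L = 8.2467 m

8.2467 m


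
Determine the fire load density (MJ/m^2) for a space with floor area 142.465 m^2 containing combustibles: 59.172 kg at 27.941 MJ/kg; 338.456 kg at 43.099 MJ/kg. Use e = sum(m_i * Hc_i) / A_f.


Total energy = 59.172*27.941 + 338.456*43.099
= 1653.325 + 14587.12
= 16240.44 MJ
e = 16240.44 / 142.465 = 114.00 MJ/m^2

114.00 MJ/m^2


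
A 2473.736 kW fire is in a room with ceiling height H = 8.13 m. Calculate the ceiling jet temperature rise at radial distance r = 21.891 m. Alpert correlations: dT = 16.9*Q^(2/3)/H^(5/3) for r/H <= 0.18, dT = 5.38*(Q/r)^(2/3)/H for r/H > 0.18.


r/H = 21.891 / 8.13 = 2.6926
r/H > 0.18, so dT = 5.38*(Q/r)^(2/3)/H
Q/r = 113.00
(Q/r)^(2/3) = 23.374
dT = 5.38 * 23.374 / 8.13 = 15.467 K

15.467 K


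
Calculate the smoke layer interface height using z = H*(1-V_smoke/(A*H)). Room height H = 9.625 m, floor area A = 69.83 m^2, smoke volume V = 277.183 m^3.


V/(A*H) = 0.41240
1 - 0.41240 = 0.58760
z = 9.625 * 0.58760 = 5.6556 m

5.6556 m


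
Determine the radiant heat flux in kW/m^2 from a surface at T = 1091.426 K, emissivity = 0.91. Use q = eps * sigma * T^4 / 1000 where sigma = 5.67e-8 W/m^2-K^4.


T^4 = 1.4190e+12
q = 0.91 * 5.67e-8 * 1.4190e+12 / 1000 = 73.215 kW/m^2

73.215 kW/m^2


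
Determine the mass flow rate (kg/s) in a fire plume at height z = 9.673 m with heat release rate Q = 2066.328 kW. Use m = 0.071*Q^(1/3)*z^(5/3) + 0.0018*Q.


Q^(1/3) = 12.737
z^(5/3) = 43.914
First term = 0.071 * 12.737 * 43.914 = 39.712
Second term = 0.0018 * 2066.328 = 3.7194
m = 43.432 kg/s

43.432 kg/s


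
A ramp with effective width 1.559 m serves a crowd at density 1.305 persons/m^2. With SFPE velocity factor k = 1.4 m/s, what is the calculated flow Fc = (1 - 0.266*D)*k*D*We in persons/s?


1 - 0.266*D = 1 - 0.266*1.305 = 0.65287
Fs = 0.65287 * 1.4 * 1.305 = 1.1928 persons/(s*m)
Fc = 1.1928 * 1.559 = 1.8596 persons/s

1.8596 persons/s


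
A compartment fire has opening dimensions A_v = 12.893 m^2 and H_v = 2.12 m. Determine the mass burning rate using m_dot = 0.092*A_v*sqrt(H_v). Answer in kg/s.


sqrt(H_v) = 1.4560
m_dot = 0.092 * 12.893 * 1.4560 = 1.7271 kg/s

1.7271 kg/s


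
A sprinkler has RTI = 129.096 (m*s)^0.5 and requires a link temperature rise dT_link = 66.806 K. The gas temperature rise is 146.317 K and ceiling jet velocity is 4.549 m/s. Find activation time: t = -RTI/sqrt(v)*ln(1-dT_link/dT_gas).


dT_link/dT_gas = 0.45658
ln(1 - 0.45658) = -0.60988
t = -129.096 / sqrt(4.549) * -0.60988 = 36.915 s

36.915 s


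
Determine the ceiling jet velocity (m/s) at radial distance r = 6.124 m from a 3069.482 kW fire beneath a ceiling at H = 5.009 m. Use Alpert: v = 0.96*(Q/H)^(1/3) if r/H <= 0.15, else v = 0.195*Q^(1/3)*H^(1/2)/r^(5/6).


r/H = 6.124 / 5.009 = 1.2226
r/H > 0.15, so v = 0.195*Q^(1/3)*H^(1/2)/r^(5/6)
Q^(1/3) = 14.533
H^(1/2) = 2.2381
r^(5/6) = 4.5275
v = 0.195 * 14.533 * 2.2381 / 4.5275 = 1.4009 m/s

1.4009 m/s


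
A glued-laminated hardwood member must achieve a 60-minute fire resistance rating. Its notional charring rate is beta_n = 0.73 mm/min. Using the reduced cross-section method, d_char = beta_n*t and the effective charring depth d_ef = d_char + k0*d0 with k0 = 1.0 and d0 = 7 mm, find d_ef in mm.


d_char = 0.73 * 60 = 43.8 mm
d_ef = 43.8 + 1.0*7 = 50.8 mm

50.8 mm


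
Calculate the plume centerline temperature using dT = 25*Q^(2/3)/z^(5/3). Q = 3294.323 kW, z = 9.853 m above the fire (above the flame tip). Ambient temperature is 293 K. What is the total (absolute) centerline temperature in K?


Q^(2/3) = 221.40
z^(5/3) = 45.284
dT = 25 * 221.40 / 45.284 = 122.23 K
T = 293 + 122.23 = 415.23 K

415.23 K


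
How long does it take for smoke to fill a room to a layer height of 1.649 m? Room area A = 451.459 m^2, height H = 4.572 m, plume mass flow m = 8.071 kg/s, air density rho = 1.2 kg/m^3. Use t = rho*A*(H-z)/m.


H - z = 2.923 m
t = 1.2 * 451.459 * 2.923 / 8.071 = 196.20 s

196.20 s


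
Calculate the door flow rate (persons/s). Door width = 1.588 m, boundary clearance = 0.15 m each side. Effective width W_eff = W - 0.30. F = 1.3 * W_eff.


W_eff = 1.588 - 0.30 = 1.288 m
F = 1.3 * 1.288 = 1.6744 persons/s

1.6744 persons/s


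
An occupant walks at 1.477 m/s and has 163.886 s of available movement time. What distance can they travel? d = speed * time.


d = 1.477 * 163.886 = 242.06 m

242.06 m


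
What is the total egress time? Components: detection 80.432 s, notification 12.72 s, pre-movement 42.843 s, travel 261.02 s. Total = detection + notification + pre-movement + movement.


Total = 80.432 + 12.72 + 42.843 + 261.02 = 397.015 s

397.015 s


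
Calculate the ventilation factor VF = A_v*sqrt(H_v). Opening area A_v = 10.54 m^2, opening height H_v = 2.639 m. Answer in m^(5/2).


sqrt(H_v) = 1.6245
VF = 10.54 * 1.6245 = 17.122 m^(5/2)

17.122 m^(5/2)


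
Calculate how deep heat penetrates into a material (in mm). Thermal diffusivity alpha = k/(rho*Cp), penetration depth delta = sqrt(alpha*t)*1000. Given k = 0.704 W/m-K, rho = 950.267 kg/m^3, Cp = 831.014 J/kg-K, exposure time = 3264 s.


alpha = 0.704 / (950.267 * 831.014) = 8.9149e-07 m^2/s
alpha * t = 0.0029098
delta = sqrt(0.0029098) * 1000 = 53.943 mm

53.943 mm


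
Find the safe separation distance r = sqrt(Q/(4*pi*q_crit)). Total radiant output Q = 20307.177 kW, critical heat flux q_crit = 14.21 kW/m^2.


4*pi*q_crit = 178.57
Q/(4*pi*q_crit) = 113.72
r = sqrt(113.72) = 10.664 m

10.664 m


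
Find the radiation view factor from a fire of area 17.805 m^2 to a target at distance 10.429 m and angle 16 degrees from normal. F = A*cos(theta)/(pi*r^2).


cos(16 deg) = 0.96126
pi*r^2 = 341.69
F = 17.805 * 0.96126 / 341.69 = 0.050090

0.050090


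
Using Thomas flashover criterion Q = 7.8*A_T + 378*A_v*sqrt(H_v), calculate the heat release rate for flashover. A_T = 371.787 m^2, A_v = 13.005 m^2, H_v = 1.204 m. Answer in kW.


7.8*A_T = 2899.9
sqrt(H_v) = 1.0973
378*A_v*sqrt(H_v) = 5394.1
Q = 2899.9 + 5394.1 = 8294.0 kW

8294.0 kW


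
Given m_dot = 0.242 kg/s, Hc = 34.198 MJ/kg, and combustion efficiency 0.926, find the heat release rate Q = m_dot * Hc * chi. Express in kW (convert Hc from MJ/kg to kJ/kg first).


Hc = 34.198 MJ/kg = 34.198 * 1000 kJ/kg = 34198 kJ/kg
Q = 0.242 kg/s * 34198 kJ/kg * 0.926 = 7663.5 kW

7663.5 kW


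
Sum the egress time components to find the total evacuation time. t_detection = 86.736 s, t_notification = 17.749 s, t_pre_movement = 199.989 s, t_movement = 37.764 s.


Total = 86.736 + 17.749 + 199.989 + 37.764 = 342.238 s

342.238 s


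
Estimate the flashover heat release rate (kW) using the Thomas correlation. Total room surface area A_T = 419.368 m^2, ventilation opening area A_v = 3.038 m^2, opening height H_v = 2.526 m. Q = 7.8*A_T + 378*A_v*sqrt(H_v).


7.8*A_T = 3271.1
sqrt(H_v) = 1.5893
378*A_v*sqrt(H_v) = 1825.1
Q = 3271.1 + 1825.1 = 5096.2 kW

5096.2 kW


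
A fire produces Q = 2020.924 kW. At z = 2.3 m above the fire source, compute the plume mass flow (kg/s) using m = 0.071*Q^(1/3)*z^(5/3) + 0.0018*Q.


Q^(1/3) = 12.643
z^(5/3) = 4.0076
First term = 0.071 * 12.643 * 4.0076 = 3.5974
Second term = 0.0018 * 2020.924 = 3.6377
m = 7.2351 kg/s

7.2351 kg/s


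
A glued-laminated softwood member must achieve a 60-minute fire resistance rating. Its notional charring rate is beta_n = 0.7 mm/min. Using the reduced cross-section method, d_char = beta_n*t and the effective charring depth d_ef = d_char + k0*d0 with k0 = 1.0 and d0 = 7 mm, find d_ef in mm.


d_char = 0.7 * 60 = 42 mm
d_ef = 42 + 1.0*7 = 49 mm

49 mm


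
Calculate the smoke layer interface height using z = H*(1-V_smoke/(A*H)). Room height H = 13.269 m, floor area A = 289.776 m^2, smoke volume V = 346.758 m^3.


V/(A*H) = 0.090183
1 - 0.090183 = 0.90982
z = 13.269 * 0.90982 = 12.072 m

12.072 m


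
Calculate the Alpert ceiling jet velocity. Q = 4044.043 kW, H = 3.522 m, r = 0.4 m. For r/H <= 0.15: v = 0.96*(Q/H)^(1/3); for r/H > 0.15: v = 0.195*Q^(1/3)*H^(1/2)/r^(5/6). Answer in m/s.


r/H = 0.4 / 3.522 = 0.11357
r/H <= 0.15, so v = 0.96*(Q/H)^(1/3)
Q/H = 1148.2
(Q/H)^(1/3) = 10.471
v = 0.96 * 10.471 = 10.053 m/s

10.053 m/s


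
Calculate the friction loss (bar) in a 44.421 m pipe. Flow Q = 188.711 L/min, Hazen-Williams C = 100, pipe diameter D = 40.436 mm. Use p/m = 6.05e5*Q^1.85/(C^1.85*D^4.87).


Q^1.85 = 16226
C^1.85 = 5011.9
D^4.87 = 6.6828e+07
p/m = 0.029310 bar/m
p_total = 0.029310 * 44.421 = 1.3020 bar

1.3020 bar


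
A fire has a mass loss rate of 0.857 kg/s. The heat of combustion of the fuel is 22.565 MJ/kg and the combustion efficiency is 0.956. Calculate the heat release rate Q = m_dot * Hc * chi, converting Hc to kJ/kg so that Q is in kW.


Hc = 22.565 MJ/kg = 22.565 * 1000 kJ/kg = 22565 kJ/kg
Q = 0.857 kg/s * 22565 kJ/kg * 0.956 = 18487 kW

18487 kW


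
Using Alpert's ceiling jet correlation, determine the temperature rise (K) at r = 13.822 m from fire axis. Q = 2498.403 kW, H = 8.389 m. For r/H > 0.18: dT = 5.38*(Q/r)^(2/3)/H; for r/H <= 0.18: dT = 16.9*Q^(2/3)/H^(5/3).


r/H = 13.822 / 8.389 = 1.6476
r/H > 0.18, so dT = 5.38*(Q/r)^(2/3)/H
Q/r = 180.76
(Q/r)^(2/3) = 31.969
dT = 5.38 * 31.969 / 8.389 = 20.502 K

20.502 K


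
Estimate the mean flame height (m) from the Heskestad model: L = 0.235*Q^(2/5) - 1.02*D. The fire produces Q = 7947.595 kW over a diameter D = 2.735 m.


Q^(2/5) = 36.316
0.235 * Q^(2/5) = 8.5342
1.02 * D = 2.7897
L = 5.7445 m

5.7445 m


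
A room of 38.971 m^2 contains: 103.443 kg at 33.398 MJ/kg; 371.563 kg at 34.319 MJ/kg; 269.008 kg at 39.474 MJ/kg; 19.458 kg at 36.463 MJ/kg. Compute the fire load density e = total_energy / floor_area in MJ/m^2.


Total energy = 103.443*33.398 + 371.563*34.319 + 269.008*39.474 + 19.458*36.463
= 3454.789 + 12751.67 + 10618.82 + 709.4971
= 27534.78 MJ
e = 27534.78 / 38.971 = 706.55 MJ/m^2

706.55 MJ/m^2


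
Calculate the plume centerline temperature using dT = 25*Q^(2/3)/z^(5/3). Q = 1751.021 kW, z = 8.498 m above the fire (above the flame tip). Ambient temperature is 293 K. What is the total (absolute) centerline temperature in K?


Q^(2/3) = 145.28
z^(5/3) = 35.388
dT = 25 * 145.28 / 35.388 = 102.63 K
T = 293 + 102.63 = 395.63 K

395.63 K


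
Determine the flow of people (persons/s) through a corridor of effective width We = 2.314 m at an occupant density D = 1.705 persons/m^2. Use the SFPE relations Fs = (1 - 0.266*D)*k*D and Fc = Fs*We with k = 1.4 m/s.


1 - 0.266*D = 1 - 0.266*1.705 = 0.54647
Fs = 0.54647 * 1.4 * 1.705 = 1.3044 persons/(s*m)
Fc = 1.3044 * 2.314 = 3.0184 persons/s

3.0184 persons/s


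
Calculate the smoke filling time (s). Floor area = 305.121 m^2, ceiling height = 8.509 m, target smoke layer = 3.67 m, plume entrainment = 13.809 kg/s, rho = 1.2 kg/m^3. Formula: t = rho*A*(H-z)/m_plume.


H - z = 4.839 m
t = 1.2 * 305.121 * 4.839 / 13.809 = 128.31 s

128.31 s


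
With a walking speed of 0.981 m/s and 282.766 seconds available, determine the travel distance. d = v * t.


d = 0.981 * 282.766 = 277.39 m

277.39 m


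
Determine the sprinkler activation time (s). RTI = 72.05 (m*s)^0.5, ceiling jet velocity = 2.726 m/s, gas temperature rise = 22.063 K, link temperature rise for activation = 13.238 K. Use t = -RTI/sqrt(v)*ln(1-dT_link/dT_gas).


dT_link/dT_gas = 0.60001
ln(1 - 0.60001) = -0.91631
t = -72.05 / sqrt(2.726) * -0.91631 = 39.987 s

39.987 s


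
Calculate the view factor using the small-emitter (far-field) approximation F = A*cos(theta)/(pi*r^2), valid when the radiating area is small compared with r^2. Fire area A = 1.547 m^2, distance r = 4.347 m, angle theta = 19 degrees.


cos(19 deg) = 0.94552
pi*r^2 = 59.365
F = 1.547 * 0.94552 / 59.365 = 0.024639

0.024639


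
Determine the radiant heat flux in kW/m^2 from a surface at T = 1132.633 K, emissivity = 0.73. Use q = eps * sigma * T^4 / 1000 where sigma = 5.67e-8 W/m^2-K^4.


T^4 = 1.6457e+12
q = 0.73 * 5.67e-8 * 1.6457e+12 / 1000 = 68.118 kW/m^2

68.118 kW/m^2


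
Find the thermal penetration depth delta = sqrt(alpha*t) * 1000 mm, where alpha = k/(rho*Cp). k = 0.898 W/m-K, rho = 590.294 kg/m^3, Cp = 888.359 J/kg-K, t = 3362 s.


alpha = 0.898 / (590.294 * 888.359) = 1.7125e-06 m^2/s
alpha * t = 0.0057573
delta = sqrt(0.0057573) * 1000 = 75.877 mm

75.877 mm


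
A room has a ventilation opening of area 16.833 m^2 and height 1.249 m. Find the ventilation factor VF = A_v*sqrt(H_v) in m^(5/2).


sqrt(H_v) = 1.1176
VF = 16.833 * 1.1176 = 18.812 m^(5/2)

18.812 m^(5/2)


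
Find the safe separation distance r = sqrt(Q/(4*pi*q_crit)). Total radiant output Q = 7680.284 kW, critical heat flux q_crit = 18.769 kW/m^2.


4*pi*q_crit = 235.86
Q/(4*pi*q_crit) = 32.563
r = sqrt(32.563) = 5.7064 m

5.7064 m


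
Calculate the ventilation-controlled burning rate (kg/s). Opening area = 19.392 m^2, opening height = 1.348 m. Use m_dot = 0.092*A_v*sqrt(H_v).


sqrt(H_v) = 1.1610
m_dot = 0.092 * 19.392 * 1.1610 = 2.0714 kg/s

2.0714 kg/s


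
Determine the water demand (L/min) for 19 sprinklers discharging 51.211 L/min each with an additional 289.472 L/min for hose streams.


Sprinkler demand = 19 * 51.211 = 973.009 L/min
Total = 973.009 + 289.472 = 1262.481 L/min

1262.481 L/min


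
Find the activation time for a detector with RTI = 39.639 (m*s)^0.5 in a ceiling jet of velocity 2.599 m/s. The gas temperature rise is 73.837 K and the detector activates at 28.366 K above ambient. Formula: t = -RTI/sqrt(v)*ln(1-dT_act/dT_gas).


dT_act/dT_gas = 0.38417
ln(1 - 0.38417) = -0.48479
t = -39.639 / sqrt(2.599) * -0.48479 = 11.920 s

11.920 s


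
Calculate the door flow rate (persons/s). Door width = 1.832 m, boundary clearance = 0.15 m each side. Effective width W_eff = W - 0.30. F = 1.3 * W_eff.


W_eff = 1.832 - 0.30 = 1.532 m
F = 1.3 * 1.532 = 1.9916 persons/s

1.9916 persons/s


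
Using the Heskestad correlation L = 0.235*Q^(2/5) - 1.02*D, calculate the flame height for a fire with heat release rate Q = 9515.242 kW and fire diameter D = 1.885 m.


Q^(2/5) = 39.027
0.235 * Q^(2/5) = 9.1714
1.02 * D = 1.9227
L = 7.2487 m

7.2487 m


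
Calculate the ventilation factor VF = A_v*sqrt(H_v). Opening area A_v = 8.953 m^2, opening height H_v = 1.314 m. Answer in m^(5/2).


sqrt(H_v) = 1.1463
VF = 8.953 * 1.1463 = 10.263 m^(5/2)

10.263 m^(5/2)


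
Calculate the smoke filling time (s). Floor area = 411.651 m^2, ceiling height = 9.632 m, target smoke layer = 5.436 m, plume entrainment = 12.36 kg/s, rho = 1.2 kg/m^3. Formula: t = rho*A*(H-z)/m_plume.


H - z = 4.196 m
t = 1.2 * 411.651 * 4.196 / 12.36 = 167.70 s

167.70 s


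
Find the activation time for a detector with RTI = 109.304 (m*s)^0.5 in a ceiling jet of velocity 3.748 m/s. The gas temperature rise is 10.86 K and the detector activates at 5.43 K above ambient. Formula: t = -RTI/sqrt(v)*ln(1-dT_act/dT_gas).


dT_act/dT_gas = 0.5
ln(1 - 0.5) = -0.69315
t = -109.304 / sqrt(3.748) * -0.69315 = 39.135 s

39.135 s


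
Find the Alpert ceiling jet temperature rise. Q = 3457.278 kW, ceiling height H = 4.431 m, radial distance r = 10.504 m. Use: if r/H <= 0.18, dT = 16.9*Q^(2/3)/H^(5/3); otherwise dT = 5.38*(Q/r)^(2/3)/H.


r/H = 10.504 / 4.431 = 2.3706
r/H > 0.18, so dT = 5.38*(Q/r)^(2/3)/H
Q/r = 329.14
(Q/r)^(2/3) = 47.671
dT = 5.38 * 47.671 / 4.431 = 57.881 K

57.881 K


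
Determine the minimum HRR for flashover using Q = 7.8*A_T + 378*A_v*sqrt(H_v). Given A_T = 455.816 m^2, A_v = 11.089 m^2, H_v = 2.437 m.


7.8*A_T = 3555.4
sqrt(H_v) = 1.5611
378*A_v*sqrt(H_v) = 6543.5
Q = 3555.4 + 6543.5 = 10099 kW

10099 kW


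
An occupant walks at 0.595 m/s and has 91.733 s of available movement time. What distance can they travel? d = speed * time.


d = 0.595 * 91.733 = 54.581 m

54.581 m


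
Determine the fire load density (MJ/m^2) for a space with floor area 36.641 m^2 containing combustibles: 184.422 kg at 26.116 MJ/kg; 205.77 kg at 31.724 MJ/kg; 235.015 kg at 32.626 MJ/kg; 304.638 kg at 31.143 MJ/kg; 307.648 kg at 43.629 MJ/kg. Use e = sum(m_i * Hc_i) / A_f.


Total energy = 184.422*26.116 + 205.77*31.724 + 235.015*32.626 + 304.638*31.143 + 307.648*43.629
= 4816.365 + 6527.847 + 7667.599 + 9487.341 + 13422.37
= 41921.53 MJ
e = 41921.53 / 36.641 = 1144.1 MJ/m^2

1144.1 MJ/m^2


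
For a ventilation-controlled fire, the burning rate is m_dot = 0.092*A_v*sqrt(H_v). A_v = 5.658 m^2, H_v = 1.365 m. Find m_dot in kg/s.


sqrt(H_v) = 1.1683
m_dot = 0.092 * 5.658 * 1.1683 = 0.60816 kg/s

0.60816 kg/s


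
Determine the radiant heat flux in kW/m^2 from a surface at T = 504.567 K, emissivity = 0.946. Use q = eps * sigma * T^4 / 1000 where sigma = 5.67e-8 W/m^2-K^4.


T^4 = 6.4815e+10
q = 0.946 * 5.67e-8 * 6.4815e+10 / 1000 = 3.4766 kW/m^2

3.4766 kW/m^2


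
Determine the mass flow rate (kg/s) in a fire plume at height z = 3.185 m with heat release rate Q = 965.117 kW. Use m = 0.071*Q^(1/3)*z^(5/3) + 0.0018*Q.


Q^(1/3) = 9.8823
z^(5/3) = 6.8947
First term = 0.071 * 9.8823 * 6.8947 = 4.8376
Second term = 0.0018 * 965.117 = 1.7372
m = 6.5749 kg/s

6.5749 kg/s


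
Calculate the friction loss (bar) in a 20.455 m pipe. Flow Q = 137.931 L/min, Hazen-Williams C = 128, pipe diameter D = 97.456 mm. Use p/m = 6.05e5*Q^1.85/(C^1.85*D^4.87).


Q^1.85 = 9086.0
C^1.85 = 7913.0
D^4.87 = 4.8473e+09
p/m = 0.00014332 bar/m
p_total = 0.00014332 * 20.455 = 0.0029315 bar

0.0029315 bar


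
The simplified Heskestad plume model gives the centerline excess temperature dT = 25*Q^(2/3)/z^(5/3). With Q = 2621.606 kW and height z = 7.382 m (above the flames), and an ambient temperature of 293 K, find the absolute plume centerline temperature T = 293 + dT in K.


Q^(2/3) = 190.13
z^(5/3) = 27.987
dT = 25 * 190.13 / 27.987 = 169.84 K
T = 293 + 169.84 = 462.84 K

462.84 K


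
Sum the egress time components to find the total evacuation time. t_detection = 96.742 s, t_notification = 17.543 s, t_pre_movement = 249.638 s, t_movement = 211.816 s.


Total = 96.742 + 17.543 + 249.638 + 211.816 = 575.739 s

575.739 s


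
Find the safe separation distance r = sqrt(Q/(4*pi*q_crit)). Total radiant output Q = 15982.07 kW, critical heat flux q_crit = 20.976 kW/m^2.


4*pi*q_crit = 263.59
Q/(4*pi*q_crit) = 60.632
r = sqrt(60.632) = 7.7866 m

7.7866 m


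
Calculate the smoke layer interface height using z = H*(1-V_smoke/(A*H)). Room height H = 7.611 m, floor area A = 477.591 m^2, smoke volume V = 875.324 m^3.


V/(A*H) = 0.24081
1 - 0.24081 = 0.75919
z = 7.611 * 0.75919 = 5.7782 m

5.7782 m


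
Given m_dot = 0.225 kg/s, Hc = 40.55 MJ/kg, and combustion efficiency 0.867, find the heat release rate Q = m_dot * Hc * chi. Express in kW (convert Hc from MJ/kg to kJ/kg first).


Hc = 40.55 MJ/kg = 40.55 * 1000 kJ/kg = 40550 kJ/kg
Q = 0.225 kg/s * 40550 kJ/kg * 0.867 = 7910.3 kW

7910.3 kW


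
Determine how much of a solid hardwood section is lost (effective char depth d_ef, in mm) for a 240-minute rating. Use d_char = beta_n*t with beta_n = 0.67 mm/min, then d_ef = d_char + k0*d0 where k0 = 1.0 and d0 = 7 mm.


d_char = 0.67 * 240 = 160.8 mm
d_ef = 160.8 + 1.0*7 = 167.8 mm

167.8 mm


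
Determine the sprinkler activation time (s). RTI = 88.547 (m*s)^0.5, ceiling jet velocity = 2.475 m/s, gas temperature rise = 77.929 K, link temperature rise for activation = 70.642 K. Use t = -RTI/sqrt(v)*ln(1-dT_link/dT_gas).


dT_link/dT_gas = 0.90649
ln(1 - 0.90649) = -2.3697
t = -88.547 / sqrt(2.475) * -2.3697 = 133.38 s

133.38 s


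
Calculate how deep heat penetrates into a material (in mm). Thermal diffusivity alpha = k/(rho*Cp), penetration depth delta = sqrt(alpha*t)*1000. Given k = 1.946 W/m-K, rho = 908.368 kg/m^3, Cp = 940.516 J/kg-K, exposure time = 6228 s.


alpha = 1.946 / (908.368 * 940.516) = 2.2778e-06 m^2/s
alpha * t = 0.014186
delta = sqrt(0.014186) * 1000 = 119.11 mm

119.11 mm


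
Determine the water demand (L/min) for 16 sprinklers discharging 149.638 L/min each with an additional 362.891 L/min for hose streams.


Sprinkler demand = 16 * 149.638 = 2394.208 L/min
Total = 2394.208 + 362.891 = 2757.099 L/min

2757.099 L/min


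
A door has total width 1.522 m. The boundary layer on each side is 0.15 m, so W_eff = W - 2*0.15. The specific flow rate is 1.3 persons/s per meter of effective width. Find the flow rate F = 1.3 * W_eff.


W_eff = 1.522 - 0.30 = 1.222 m
F = 1.3 * 1.222 = 1.5886 persons/s

1.5886 persons/s


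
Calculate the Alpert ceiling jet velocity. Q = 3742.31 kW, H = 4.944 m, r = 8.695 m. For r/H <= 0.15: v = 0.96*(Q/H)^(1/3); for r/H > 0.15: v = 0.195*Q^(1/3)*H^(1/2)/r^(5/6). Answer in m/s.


r/H = 8.695 / 4.944 = 1.7587
r/H > 0.15, so v = 0.195*Q^(1/3)*H^(1/2)/r^(5/6)
Q^(1/3) = 15.526
H^(1/2) = 2.2235
r^(5/6) = 6.0635
v = 0.195 * 15.526 * 2.2235 / 6.0635 = 1.1102 m/s

1.1102 m/s


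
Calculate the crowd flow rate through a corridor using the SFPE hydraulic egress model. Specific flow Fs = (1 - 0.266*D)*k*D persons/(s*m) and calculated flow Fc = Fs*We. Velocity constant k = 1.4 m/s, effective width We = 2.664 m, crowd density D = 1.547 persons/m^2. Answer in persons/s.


1 - 0.266*D = 1 - 0.266*1.547 = 0.58850
Fs = 0.58850 * 1.4 * 1.547 = 1.2746 persons/(s*m)
Fc = 1.2746 * 2.664 = 3.3955 persons/s

3.3955 persons/s


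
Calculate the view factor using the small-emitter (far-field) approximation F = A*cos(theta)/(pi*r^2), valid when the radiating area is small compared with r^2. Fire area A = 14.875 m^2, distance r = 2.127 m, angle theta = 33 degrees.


cos(33 deg) = 0.83867
pi*r^2 = 14.213
F = 14.875 * 0.83867 / 14.213 = 0.87774

0.87774


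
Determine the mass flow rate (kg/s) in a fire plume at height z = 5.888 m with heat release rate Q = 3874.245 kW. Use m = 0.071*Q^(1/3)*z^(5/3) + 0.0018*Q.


Q^(1/3) = 15.706
z^(5/3) = 19.199
First term = 0.071 * 15.706 * 19.199 = 21.409
Second term = 0.0018 * 3874.245 = 6.9736
m = 28.383 kg/s

28.383 kg/s


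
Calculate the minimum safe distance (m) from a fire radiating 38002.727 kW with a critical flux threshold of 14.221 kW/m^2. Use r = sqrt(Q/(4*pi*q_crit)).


4*pi*q_crit = 178.71
Q/(4*pi*q_crit) = 212.65
r = sqrt(212.65) = 14.583 m

14.583 m


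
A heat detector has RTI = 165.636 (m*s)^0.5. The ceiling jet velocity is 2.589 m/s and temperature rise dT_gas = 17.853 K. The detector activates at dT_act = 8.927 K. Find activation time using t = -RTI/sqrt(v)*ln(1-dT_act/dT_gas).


dT_act/dT_gas = 0.50003
ln(1 - 0.50003) = -0.69320
t = -165.636 / sqrt(2.589) * -0.69320 = 71.359 s

71.359 s


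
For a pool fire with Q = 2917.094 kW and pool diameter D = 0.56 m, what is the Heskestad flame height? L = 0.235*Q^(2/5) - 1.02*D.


Q^(2/5) = 24.321
0.235 * Q^(2/5) = 5.7154
1.02 * D = 0.57120
L = 5.1442 m

5.1442 m


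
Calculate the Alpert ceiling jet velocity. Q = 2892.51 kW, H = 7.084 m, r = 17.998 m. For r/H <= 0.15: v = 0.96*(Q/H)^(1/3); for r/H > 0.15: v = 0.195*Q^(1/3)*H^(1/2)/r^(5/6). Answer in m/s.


r/H = 17.998 / 7.084 = 2.5407
r/H > 0.15, so v = 0.195*Q^(1/3)*H^(1/2)/r^(5/6)
Q^(1/3) = 14.248
H^(1/2) = 2.6616
r^(5/6) = 11.118
v = 0.195 * 14.248 * 2.6616 / 11.118 = 0.66514 m/s

0.66514 m/s


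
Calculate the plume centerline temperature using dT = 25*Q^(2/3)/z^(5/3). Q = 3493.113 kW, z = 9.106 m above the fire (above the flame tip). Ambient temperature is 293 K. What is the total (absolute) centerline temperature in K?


Q^(2/3) = 230.22
z^(5/3) = 39.708
dT = 25 * 230.22 / 39.708 = 144.94 K
T = 293 + 144.94 = 437.94 K

437.94 K


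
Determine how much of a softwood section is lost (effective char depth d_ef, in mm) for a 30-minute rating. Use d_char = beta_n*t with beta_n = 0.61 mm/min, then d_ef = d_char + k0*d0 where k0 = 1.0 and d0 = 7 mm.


d_char = 0.61 * 30 = 18.3 mm
d_ef = 18.3 + 1.0*7 = 25.3 mm

25.3 mm


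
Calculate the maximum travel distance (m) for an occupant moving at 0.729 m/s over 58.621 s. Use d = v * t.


d = 0.729 * 58.621 = 42.735 m

42.735 m


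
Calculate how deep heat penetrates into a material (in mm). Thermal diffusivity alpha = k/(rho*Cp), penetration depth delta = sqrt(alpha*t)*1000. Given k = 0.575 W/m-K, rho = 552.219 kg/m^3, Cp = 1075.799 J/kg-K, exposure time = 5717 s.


alpha = 0.575 / (552.219 * 1075.799) = 9.6789e-07 m^2/s
alpha * t = 0.0055334
delta = sqrt(0.0055334) * 1000 = 74.387 mm

74.387 mm


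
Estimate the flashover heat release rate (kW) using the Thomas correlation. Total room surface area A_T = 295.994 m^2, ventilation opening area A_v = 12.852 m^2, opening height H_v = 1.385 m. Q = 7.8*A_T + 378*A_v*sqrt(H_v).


7.8*A_T = 2308.8
sqrt(H_v) = 1.1769
378*A_v*sqrt(H_v) = 5717.3
Q = 2308.8 + 5717.3 = 8026.0 kW

8026.0 kW


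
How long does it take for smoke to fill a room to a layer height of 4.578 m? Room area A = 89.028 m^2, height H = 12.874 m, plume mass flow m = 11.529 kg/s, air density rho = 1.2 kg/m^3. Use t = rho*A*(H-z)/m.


H - z = 8.296 m
t = 1.2 * 89.028 * 8.296 / 11.529 = 76.875 s

76.875 s


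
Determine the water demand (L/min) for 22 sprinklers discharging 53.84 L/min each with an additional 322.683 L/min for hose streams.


Sprinkler demand = 22 * 53.84 = 1184.48 L/min
Total = 1184.48 + 322.683 = 1507.163 L/min

1507.163 L/min


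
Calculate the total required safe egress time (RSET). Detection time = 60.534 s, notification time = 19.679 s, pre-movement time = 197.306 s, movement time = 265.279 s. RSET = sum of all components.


Total = 60.534 + 19.679 + 197.306 + 265.279 = 542.798 s

542.798 s


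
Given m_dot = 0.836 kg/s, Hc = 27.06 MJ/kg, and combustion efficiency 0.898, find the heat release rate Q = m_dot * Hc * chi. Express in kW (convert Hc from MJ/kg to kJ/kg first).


Hc = 27.06 MJ/kg = 27.06 * 1000 kJ/kg = 27060 kJ/kg
Q = 0.836 kg/s * 27060 kJ/kg * 0.898 = 20315 kW

20315 kW


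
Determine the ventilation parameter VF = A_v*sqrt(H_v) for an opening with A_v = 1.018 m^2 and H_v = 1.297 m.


sqrt(H_v) = 1.1389
VF = 1.018 * 1.1389 = 1.1594 m^(5/2)

1.1594 m^(5/2)


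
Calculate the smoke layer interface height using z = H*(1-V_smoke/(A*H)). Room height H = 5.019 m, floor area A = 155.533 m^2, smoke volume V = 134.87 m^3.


V/(A*H) = 0.17277
1 - 0.17277 = 0.82723
z = 5.019 * 0.82723 = 4.1519 m

4.1519 m


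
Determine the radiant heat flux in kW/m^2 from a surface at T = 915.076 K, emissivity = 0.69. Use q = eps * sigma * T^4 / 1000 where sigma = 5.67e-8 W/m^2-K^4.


T^4 = 7.0118e+11
q = 0.69 * 5.67e-8 * 7.0118e+11 / 1000 = 27.432 kW/m^2

27.432 kW/m^2


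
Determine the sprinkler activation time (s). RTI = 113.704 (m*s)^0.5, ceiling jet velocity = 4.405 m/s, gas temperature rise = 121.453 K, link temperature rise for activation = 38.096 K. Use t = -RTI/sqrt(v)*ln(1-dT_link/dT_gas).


dT_link/dT_gas = 0.31367
ln(1 - 0.31367) = -0.37639
t = -113.704 / sqrt(4.405) * -0.37639 = 20.391 s

20.391 s


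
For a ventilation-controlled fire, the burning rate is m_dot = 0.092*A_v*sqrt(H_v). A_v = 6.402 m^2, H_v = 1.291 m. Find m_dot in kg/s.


sqrt(H_v) = 1.1362
m_dot = 0.092 * 6.402 * 1.1362 = 0.66922 kg/s

0.66922 kg/s


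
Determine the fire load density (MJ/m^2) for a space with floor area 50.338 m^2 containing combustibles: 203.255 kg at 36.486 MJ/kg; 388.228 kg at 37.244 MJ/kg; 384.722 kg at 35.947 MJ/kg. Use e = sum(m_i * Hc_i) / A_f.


Total energy = 203.255*36.486 + 388.228*37.244 + 384.722*35.947
= 7415.962 + 14459.16 + 13829.60
= 35704.73 MJ
e = 35704.73 / 50.338 = 709.30 MJ/m^2

709.30 MJ/m^2


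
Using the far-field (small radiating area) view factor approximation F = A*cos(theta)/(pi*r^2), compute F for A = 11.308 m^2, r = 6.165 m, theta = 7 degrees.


cos(7 deg) = 0.99255
pi*r^2 = 119.40
F = 11.308 * 0.99255 / 119.40 = 0.093998

0.093998


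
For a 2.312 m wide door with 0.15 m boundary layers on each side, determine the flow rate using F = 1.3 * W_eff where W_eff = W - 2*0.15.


W_eff = 2.312 - 0.30 = 2.012 m
F = 1.3 * 2.012 = 2.6156 persons/s

2.6156 persons/s


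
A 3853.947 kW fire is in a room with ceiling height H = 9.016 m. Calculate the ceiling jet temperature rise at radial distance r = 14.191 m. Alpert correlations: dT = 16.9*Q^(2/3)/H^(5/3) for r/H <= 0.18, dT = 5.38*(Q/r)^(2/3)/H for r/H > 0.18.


r/H = 14.191 / 9.016 = 1.5740
r/H > 0.18, so dT = 5.38*(Q/r)^(2/3)/H
Q/r = 271.58
(Q/r)^(2/3) = 41.937
dT = 5.38 * 41.937 / 9.016 = 25.024 K

25.024 K
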